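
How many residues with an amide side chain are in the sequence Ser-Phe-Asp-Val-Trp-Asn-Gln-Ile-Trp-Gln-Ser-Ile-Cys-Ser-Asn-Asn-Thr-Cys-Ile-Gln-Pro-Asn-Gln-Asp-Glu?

Only N (asparagine) and Q (glutamine) carry a side-chain carboxamide.
Matching residues: Asn6, Gln7, Gln10, Asn15, Asn16, Gln20, Asn22, Gln23.

8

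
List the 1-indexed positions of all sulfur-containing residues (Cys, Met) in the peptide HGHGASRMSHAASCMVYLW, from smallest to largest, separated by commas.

8, 14, 15

Matching residues: M8, C14, M15.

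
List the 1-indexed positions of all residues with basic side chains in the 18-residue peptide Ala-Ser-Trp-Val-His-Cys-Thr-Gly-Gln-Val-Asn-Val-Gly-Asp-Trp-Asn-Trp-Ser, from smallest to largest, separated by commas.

5

Lysine (K), arginine (R), and histidine (H) have basic, nitrogen-containing side chains.
Matching residues: His5.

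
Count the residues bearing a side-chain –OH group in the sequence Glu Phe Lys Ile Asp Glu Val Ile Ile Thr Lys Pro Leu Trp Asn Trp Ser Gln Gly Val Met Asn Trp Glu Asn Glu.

The –OH-bearing residues are Ser, Thr (aliphatic alcohols), and Tyr (phenol).
Matching residues: Thr10, Ser17.

2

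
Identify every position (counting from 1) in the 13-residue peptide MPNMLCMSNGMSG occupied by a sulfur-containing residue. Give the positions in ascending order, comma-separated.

1, 4, 6, 7, 11

Cysteine (C, thiol) and methionine (M, thioether) are the two sulfur-containing amino acids.
Matching residues: M1, M4, C6, M7, M11.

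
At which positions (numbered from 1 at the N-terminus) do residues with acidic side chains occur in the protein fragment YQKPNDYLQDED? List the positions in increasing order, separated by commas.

Aspartate (D) and glutamate (E) have carboxylic-acid side chains and are the acidic amino acids.
Matching residues: D6, D10, E11, D12.

6, 10, 11, 12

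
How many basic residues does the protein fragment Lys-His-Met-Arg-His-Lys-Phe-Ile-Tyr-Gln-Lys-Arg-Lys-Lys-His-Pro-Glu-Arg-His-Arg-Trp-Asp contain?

13

K, R, and H are the three residues with basic side chains (ε-amine, guanidinium, and imidazole respectively).
Matching residues: Lys1, His2, Arg4, His5, Lys6, Lys11, Arg12, Lys13, Lys14, His15, Arg18, His19, Arg20.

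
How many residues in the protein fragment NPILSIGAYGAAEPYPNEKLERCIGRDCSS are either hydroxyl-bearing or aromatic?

5

Hydroxyl-bearing: S, T, Y. Aromatic: F, W, Y.
Hydroxyl-bearing residues here: S5, Y9, Y15, S29, S30 (5).
Aromatic residues here: Y9, Y15 (2).
Y is in both groups, so the 2 Y residues must not be double-counted.
Total = 5 + 2 − 2 = 5.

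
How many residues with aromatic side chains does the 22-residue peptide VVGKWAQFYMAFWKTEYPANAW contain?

7

F, W, and Y each carry an aromatic ring on the side chain.
Matching residues: W5, F8, Y9, F12, W13, Y17, W22.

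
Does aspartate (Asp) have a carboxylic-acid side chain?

Yes

Only D (aspartate) and E (glutamate) carry a side-chain carboxylic acid.
Aspartate is in this group.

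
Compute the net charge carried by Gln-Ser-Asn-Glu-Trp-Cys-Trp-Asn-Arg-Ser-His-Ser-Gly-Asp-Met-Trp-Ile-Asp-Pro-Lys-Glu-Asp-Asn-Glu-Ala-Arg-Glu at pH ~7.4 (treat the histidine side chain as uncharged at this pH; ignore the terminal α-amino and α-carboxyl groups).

-4

The side chains ionized at physiological pH are Lys/Arg (+1) and Asp/Glu (−1); with His treated as neutral, nothing else contributes.
Positive (K, R): Arg9, Lys20, Arg26 → +3.
Negative (D, E): Glu4, Asp14, Asp18, Glu21, Asp22, Glu24, Glu27 → −7.
Net charge = (+3) + (−7) = −4.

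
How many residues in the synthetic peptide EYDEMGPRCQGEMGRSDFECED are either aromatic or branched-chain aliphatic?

Aromatic: F, W, Y. Branched-chain aliphatic: I, L, V.
Aromatic residues here: Y2, F18 (2).
Branched-chain aliphatic residues here: none (0).
The two groups share no amino acid, so total = 2 + 0 = 2.

2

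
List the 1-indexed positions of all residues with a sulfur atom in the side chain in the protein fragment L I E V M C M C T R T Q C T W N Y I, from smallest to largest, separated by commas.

5, 6, 7, 8, 13

The sulfur-bearing residues are cysteine (–SH) and methionine (–S–CH₃).
Matching residues: M5, C6, M7, C8, C13.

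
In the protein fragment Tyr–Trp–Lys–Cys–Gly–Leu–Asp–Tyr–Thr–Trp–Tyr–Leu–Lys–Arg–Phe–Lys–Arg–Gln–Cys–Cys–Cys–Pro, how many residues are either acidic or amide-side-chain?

2

Acidic: D, E. Amide-side-chain: N, Q.
Acidic residues here: Asp7 (1).
Amide-side-chain residues here: Gln18 (1).
The two groups share no amino acid, so total = 1 + 1 = 2.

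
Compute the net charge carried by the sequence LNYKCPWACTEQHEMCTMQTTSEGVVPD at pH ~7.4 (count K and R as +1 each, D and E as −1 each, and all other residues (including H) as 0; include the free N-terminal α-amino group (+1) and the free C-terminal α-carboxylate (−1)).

Positive (K, R): K4 → +1.
Negative (D, E): E11, E14, E23, D28 → −4.
The N-terminus (+1) and C-terminus (−1) cancel.
Net charge = (+1) + (−4) = −3.

-3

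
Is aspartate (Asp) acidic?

Only D (aspartate) and E (glutamate) carry a side-chain carboxylic acid.
Aspartate is in this group.

Yes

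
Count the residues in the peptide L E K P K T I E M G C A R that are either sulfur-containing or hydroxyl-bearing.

Sulfur-containing: C, M. Hydroxyl-bearing: S, T, Y.
Sulfur-containing residues here: M9, C11 (2).
Hydroxyl-bearing residues here: T6 (1).
The two groups share no amino acid, so total = 2 + 1 = 3.

3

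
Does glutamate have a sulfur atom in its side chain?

No

The sulfur-bearing residues are cysteine (–SH) and methionine (–S–CH₃).
Glutamate is not in this group.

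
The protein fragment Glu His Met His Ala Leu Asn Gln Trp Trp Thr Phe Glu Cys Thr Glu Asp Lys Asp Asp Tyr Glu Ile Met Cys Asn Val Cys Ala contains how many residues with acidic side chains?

Aspartate (D) and glutamate (E) have carboxylic-acid side chains and are the acidic amino acids.
Matching residues: Glu1, Glu13, Glu16, Asp17, Asp19, Asp20, Glu22.

7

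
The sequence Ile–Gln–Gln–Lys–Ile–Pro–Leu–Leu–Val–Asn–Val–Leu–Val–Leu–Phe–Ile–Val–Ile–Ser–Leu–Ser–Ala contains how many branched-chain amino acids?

13

The BCAAs are Val, Leu, and Ile — aliphatic side chains with a branch point.
Matching residues: Ile1, Ile5, Leu7, Leu8, Val9, Val11, Leu12, Val13, Leu14, Ile16, Val17, Ile18, Leu20.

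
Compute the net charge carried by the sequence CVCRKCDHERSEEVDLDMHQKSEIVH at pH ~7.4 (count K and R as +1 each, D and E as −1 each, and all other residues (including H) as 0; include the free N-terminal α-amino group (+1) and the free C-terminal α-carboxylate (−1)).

-3

Positive (K, R): R4, K5, R10, K21 → +4.
Negative (D, E): D7, E9, E12, E13, D15, D17, E23 → −7.
The N-terminus (+1) and C-terminus (−1) cancel.
Net charge = (+4) + (−7) = −3.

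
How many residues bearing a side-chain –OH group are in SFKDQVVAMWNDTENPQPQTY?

The –OH-bearing residues are Ser, Thr (aliphatic alcohols), and Tyr (phenol).
Matching residues: S1, T13, T20, Y21.

4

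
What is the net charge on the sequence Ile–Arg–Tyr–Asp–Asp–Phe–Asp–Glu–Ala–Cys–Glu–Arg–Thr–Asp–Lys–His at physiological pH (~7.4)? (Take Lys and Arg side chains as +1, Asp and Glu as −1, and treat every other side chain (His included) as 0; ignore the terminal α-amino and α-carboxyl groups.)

Positive (K, R): Arg2, Arg12, Lys15 → +3.
Negative (D, E): Asp4, Asp5, Asp7, Glu8, Glu11, Asp14 → −6.
Net charge = (+3) + (−6) = −3.

-3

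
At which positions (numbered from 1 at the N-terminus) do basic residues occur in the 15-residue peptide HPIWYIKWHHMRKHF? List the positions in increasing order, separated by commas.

1, 7, 9, 10, 12, 13, 14

The basic amino acids are Lys (K), Arg (R), and His (H).
Matching residues: H1, K7, H9, H10, R12, K13, H14.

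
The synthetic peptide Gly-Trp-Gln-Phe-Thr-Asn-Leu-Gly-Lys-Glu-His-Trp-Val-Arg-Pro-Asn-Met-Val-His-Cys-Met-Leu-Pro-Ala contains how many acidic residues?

Aspartate (D) and glutamate (E) have carboxylic-acid side chains and are the acidic amino acids.
Matching residues: Glu10.

1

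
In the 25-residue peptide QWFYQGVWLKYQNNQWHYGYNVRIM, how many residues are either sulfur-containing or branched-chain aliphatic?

5

Sulfur-containing: C, M. Branched-chain aliphatic: I, L, V.
Sulfur-containing residues here: M25 (1).
Branched-chain aliphatic residues here: V7, L9, V22, I24 (4).
The two groups share no amino acid, so total = 1 + 4 = 5.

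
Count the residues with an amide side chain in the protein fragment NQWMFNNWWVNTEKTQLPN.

7

Only N (asparagine) and Q (glutamine) carry a side-chain carboxamide.
Matching residues: N1, Q2, N6, N7, N11, Q16, N19.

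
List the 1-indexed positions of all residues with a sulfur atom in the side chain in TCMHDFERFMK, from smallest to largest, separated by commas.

2, 3, 10

The sulfur-bearing residues are cysteine (–SH) and methionine (–S–CH₃).
Matching residues: C2, M3, M10.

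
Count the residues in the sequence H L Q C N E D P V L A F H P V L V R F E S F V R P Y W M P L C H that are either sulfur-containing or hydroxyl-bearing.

5

Sulfur-containing: C, M. Hydroxyl-bearing: S, T, Y.
Sulfur-containing residues here: C4, M28, C31 (3).
Hydroxyl-bearing residues here: S21, Y26 (2).
The two groups share no amino acid, so total = 3 + 2 = 5.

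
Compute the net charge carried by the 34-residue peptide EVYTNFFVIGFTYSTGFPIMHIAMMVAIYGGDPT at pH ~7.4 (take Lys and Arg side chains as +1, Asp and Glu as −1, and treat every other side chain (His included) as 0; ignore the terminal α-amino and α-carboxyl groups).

Positive (K, R): none → +0.
Negative (D, E): E1, D32 → −2.
Net charge = (+0) + (−2) = −2.

-2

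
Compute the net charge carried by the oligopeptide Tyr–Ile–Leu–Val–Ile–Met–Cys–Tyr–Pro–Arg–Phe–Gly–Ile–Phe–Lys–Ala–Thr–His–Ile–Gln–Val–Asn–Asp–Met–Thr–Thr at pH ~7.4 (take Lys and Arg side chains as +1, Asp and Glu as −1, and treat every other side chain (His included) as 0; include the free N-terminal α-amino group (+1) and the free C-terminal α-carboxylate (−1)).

+1

Positive (K, R): Arg10, Lys15 → +2.
Negative (D, E): Asp23 → −1.
The N-terminus (+1) and C-terminus (−1) cancel.
Net charge = (+2) + (−1) = +1.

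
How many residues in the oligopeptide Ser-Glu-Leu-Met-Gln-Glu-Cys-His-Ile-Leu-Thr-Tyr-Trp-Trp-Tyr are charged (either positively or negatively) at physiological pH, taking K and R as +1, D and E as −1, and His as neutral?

Charged side chains at pH ~7.4: K, R (positive); D, E (negative).
Matching residues: Glu2, Glu6.

2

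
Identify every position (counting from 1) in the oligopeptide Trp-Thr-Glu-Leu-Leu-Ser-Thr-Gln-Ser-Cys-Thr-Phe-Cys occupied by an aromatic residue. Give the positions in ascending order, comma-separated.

1, 12

F, W, and Y each carry an aromatic ring on the side chain.
Matching residues: Trp1, Phe12.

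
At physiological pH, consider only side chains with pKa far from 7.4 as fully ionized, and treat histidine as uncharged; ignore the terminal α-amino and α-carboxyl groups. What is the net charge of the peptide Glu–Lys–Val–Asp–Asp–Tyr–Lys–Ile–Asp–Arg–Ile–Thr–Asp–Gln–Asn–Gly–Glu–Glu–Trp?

-4

The side chains ionized at physiological pH are Lys/Arg (+1) and Asp/Glu (−1); with His treated as neutral, nothing else contributes.
Positive (K, R): Lys2, Lys7, Arg10 → +3.
Negative (D, E): Glu1, Asp4, Asp5, Asp9, Asp13, Glu17, Glu18 → −7.
Net charge = (+3) + (−7) = −4.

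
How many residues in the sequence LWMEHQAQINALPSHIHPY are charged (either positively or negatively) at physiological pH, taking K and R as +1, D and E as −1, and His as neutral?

1

Charged side chains at pH ~7.4: K, R (positive); D, E (negative).
Matching residues: E4.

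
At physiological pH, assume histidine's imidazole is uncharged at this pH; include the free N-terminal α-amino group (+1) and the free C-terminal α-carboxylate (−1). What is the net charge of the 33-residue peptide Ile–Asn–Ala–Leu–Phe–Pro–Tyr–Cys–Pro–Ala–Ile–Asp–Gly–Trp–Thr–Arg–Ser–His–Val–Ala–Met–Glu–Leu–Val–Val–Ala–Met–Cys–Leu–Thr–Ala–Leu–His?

-1

At pH ~7.4 the Lys and Arg side chains are protonated (+1), the Asp and Glu side chains are deprotonated (−1), and with His taken as neutral all other side chains carry no charge.
Positive (K, R): Arg16 → +1.
Negative (D, E): Asp12, Glu22 → −2.
The N-terminus (+1) and C-terminus (−1) cancel.
Net charge = (+1) + (−2) = −1.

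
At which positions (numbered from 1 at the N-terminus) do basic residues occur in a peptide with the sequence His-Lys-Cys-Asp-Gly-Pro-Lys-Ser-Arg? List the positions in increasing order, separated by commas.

1, 2, 7, 9

Lysine (K), arginine (R), and histidine (H) have basic, nitrogen-containing side chains.
Matching residues: His1, Lys2, Lys7, Arg9.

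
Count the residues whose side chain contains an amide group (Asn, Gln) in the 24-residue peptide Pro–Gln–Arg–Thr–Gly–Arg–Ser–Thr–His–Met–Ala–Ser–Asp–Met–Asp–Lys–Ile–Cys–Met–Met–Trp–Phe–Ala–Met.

1

Matching residues: Gln2.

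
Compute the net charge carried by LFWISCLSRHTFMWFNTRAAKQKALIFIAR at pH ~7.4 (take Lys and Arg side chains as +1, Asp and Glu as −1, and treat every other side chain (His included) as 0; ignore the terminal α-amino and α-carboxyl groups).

+5

Positive (K, R): R9, R18, K21, K23, R30 → +5.
Negative (D, E): none → −0.
Net charge = (+5) + (−0) = +5.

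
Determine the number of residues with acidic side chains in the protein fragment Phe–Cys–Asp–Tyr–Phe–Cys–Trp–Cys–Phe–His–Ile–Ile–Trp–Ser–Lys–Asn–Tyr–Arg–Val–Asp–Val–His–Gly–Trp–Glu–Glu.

Only D (aspartate) and E (glutamate) carry a side-chain carboxylic acid.
Matching residues: Asp3, Asp20, Glu25, Glu26.

4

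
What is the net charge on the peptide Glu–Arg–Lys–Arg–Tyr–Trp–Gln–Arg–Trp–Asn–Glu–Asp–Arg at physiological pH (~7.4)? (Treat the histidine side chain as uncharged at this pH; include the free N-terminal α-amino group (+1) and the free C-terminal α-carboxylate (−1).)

+2

At pH ~7.4 the Lys and Arg side chains are protonated (+1), the Asp and Glu side chains are deprotonated (−1), and with His taken as neutral all other side chains carry no charge.
Positive (K, R): Arg2, Lys3, Arg4, Arg8, Arg13 → +5.
Negative (D, E): Glu1, Glu11, Asp12 → −3.
The N-terminus (+1) and C-terminus (−1) cancel.
Net charge = (+5) + (−3) = +2.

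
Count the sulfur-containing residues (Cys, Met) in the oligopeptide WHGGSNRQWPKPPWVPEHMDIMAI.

Matching residues: M19, M22.

2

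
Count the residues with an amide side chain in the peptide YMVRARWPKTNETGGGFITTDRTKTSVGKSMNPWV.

2

The amide-side-chain residues are Asn (N) and Gln (Q).
Matching residues: N11, N32.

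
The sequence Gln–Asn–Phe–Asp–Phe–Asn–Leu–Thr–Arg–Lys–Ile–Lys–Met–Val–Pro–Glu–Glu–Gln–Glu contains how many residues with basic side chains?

3

Lysine (K), arginine (R), and histidine (H) have basic, nitrogen-containing side chains.
Matching residues: Arg9, Lys10, Lys12.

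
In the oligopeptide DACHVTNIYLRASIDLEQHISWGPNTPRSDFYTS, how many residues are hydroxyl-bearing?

The –OH-bearing residues are Ser, Thr (aliphatic alcohols), and Tyr (phenol).
Matching residues: T6, Y9, S13, S21, T26, S29, Y32, T33, S34.

9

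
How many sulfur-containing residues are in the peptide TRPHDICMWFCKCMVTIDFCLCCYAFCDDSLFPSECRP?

The sulfur-bearing residues are cysteine (–SH) and methionine (–S–CH₃).
Matching residues: C7, M8, C11, C13, M14, C20, C22, C23, C27, C36.

10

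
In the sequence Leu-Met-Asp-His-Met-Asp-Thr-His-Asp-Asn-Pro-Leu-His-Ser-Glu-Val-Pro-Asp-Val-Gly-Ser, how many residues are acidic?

Only D (aspartate) and E (glutamate) carry a side-chain carboxylic acid.
Matching residues: Asp3, Asp6, Asp9, Glu15, Asp18.

5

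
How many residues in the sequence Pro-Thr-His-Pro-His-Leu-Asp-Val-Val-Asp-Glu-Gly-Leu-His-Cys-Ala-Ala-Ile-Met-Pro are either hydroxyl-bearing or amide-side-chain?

Hydroxyl-bearing: S, T, Y. Amide-side-chain: N, Q.
Hydroxyl-bearing residues here: Thr2 (1).
Amide-side-chain residues here: none (0).
The two groups share no amino acid, so total = 1 + 0 = 1.

1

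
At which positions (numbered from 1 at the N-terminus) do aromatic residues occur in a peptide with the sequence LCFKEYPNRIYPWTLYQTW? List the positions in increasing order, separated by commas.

F, W, and Y each carry an aromatic ring on the side chain.
Matching residues: F3, Y6, Y11, W13, Y16, W19.

3, 6, 11, 13, 16, 19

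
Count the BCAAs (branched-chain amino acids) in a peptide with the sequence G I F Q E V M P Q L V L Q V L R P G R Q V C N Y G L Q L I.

The BCAAs are Val, Leu, and Ile — aliphatic side chains with a branch point.
Matching residues: I2, V6, L10, V11, L12, V14, L15, V21, L26, L28, I29.

11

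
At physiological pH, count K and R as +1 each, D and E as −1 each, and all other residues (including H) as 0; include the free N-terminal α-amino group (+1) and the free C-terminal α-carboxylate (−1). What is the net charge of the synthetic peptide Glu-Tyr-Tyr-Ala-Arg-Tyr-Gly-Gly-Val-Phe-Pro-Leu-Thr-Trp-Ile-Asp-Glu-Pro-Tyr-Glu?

Positive (K, R): Arg5 → +1.
Negative (D, E): Glu1, Asp16, Glu17, Glu20 → −4.
The N-terminus (+1) and C-terminus (−1) cancel.
Net charge = (+1) + (−4) = −3.

-3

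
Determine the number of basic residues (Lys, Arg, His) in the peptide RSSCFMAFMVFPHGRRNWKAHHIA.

Matching residues: R1, H13, R15, R16, K19, H21, H22.

7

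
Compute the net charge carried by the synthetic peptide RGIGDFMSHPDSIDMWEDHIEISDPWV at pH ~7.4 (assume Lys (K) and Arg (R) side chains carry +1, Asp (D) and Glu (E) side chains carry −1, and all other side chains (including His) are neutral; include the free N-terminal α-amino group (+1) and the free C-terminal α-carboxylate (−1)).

-6

Positive (K, R): R1 → +1.
Negative (D, E): D5, D11, D14, E17, D18, E21, D24 → −7.
The N-terminus (+1) and C-terminus (−1) cancel.
Net charge = (+1) + (−7) = −6.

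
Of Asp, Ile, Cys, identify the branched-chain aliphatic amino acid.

Ile

V, L, and I make up the branched-chain aliphatic group.
Of the listed options, only Ile belongs to this group.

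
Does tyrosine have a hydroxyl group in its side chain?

Yes

S, T, and Y are the three residues with a side-chain hydroxyl.
Tyrosine is in this group.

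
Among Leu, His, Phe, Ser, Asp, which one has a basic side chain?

The basic amino acids are Lys (K), Arg (R), and His (H).
Of the listed options, only His belongs to this group.

His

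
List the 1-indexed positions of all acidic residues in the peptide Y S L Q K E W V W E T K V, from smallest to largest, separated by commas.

6, 10

The acidic residues are Asp (D) and Glu (E), whose side chains end in a carboxylate group.
Matching residues: E6, E10.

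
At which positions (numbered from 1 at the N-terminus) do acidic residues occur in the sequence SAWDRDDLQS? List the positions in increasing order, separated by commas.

4, 6, 7

Aspartate (D) and glutamate (E) have carboxylic-acid side chains and are the acidic amino acids.
Matching residues: D4, D6, D7.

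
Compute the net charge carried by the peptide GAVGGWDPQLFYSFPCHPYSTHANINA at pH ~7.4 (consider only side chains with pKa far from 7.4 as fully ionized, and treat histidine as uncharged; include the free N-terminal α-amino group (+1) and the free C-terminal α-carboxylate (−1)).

-1

The side chains ionized at physiological pH are Lys/Arg (+1) and Asp/Glu (−1); with His treated as neutral, nothing else contributes.
Positive (K, R): none → +0.
Negative (D, E): D7 → −1.
The N-terminus (+1) and C-terminus (−1) cancel.
Net charge = (+0) + (−1) = −1.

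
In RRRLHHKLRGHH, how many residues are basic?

9

Lysine (K), arginine (R), and histidine (H) have basic, nitrogen-containing side chains.
Matching residues: R1, R2, R3, H5, H6, K7, R9, H11, H12.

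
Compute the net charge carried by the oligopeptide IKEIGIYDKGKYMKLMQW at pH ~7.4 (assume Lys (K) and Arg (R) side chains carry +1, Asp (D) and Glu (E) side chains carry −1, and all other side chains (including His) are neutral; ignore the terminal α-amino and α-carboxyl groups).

Positive (K, R): K2, K9, K11, K14 → +4.
Negative (D, E): E3, D8 → −2.
Net charge = (+4) + (−2) = +2.

+2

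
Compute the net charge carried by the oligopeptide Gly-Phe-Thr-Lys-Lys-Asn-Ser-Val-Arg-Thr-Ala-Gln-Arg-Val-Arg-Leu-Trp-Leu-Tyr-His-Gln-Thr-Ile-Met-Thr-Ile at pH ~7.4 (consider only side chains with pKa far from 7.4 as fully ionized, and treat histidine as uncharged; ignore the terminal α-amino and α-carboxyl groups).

The side chains ionized at physiological pH are Lys/Arg (+1) and Asp/Glu (−1); with His treated as neutral, nothing else contributes.
Positive (K, R): Lys4, Lys5, Arg9, Arg13, Arg15 → +5.
Negative (D, E): none → −0.
Net charge = (+5) + (−0) = +5.

+5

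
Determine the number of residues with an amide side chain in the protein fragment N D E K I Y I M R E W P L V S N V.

2

Asparagine (N) and glutamine (Q) have uncharged amide side chains.
Matching residues: N1, N16.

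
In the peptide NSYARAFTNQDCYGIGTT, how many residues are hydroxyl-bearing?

The –OH-bearing residues are Ser, Thr (aliphatic alcohols), and Tyr (phenol).
Matching residues: S2, Y3, T8, Y13, T17, T18.

6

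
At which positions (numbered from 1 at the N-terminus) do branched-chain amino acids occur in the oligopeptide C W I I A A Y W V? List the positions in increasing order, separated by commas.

3, 4, 9

Valine (V), leucine (L), and isoleucine (I) are the branched-chain amino acids.
Matching residues: I3, I4, V9.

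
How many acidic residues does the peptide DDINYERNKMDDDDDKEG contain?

Aspartate (D) and glutamate (E) have carboxylic-acid side chains and are the acidic amino acids.
Matching residues: D1, D2, E6, D11, D12, D13, D14, D15, E17.

9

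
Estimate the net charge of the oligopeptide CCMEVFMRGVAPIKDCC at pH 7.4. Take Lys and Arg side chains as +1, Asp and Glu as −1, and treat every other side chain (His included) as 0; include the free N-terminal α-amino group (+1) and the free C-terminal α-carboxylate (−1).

0

Positive (K, R): R8, K14 → +2.
Negative (D, E): E4, D15 → −2.
The N-terminus (+1) and C-terminus (−1) cancel.
Net charge = (+2) + (−2) = 0.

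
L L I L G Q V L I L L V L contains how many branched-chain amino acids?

11

V, L, and I make up the branched-chain aliphatic group.
Matching residues: L1, L2, I3, L4, V7, L8, I9, L10, L11, V12, L13.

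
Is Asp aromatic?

Phenylalanine (F), tryptophan (W), and tyrosine (Y) have aromatic ring side chains.
Aspartate is not in this group.

No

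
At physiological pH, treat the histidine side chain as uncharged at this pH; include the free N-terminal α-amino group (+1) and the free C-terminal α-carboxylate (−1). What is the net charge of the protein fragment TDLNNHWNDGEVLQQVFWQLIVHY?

-3

The side chains ionized at physiological pH are Lys/Arg (+1) and Asp/Glu (−1); with His treated as neutral, nothing else contributes.
Positive (K, R): none → +0.
Negative (D, E): D2, D9, E11 → −3.
The N-terminus (+1) and C-terminus (−1) cancel.
Net charge = (+0) + (−3) = −3.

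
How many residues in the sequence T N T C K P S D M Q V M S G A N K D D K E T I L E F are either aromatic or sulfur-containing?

Aromatic: F, W, Y. Sulfur-containing: C, M.
Aromatic residues here: F26 (1).
Sulfur-containing residues here: C4, M9, M12 (3).
The two groups share no amino acid, so total = 1 + 3 = 4.

4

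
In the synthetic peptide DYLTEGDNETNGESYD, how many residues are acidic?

6

Aspartate (D) and glutamate (E) have carboxylic-acid side chains and are the acidic amino acids.
Matching residues: D1, E5, D7, E9, E13, D16.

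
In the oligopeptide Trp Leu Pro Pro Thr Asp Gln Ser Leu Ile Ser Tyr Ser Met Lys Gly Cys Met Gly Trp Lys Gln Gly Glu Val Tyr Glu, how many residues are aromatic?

F, W, and Y each carry an aromatic ring on the side chain.
Matching residues: Trp1, Tyr12, Trp20, Tyr26.

4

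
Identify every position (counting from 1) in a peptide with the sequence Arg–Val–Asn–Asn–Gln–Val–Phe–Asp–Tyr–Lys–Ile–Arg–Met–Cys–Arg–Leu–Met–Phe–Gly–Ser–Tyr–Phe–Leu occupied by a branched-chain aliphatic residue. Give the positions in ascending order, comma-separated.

2, 6, 11, 16, 23

The BCAAs are Val, Leu, and Ile — aliphatic side chains with a branch point.
Matching residues: Val2, Val6, Ile11, Leu16, Leu23.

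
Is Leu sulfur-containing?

Only Cys (C) and Met (M) have a sulfur atom in the side chain.
Leucine is not in this group.

No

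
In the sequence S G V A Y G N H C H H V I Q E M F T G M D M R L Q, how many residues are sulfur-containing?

4

Only Cys (C) and Met (M) have a sulfur atom in the side chain.
Matching residues: C9, M16, M20, M22.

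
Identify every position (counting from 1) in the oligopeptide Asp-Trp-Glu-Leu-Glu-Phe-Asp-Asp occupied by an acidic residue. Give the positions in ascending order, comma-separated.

1, 3, 5, 7, 8

Aspartate (D) and glutamate (E) have carboxylic-acid side chains and are the acidic amino acids.
Matching residues: Asp1, Glu3, Glu5, Asp7, Asp8.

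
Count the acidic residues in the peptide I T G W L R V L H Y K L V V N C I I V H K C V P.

0

Aspartate (D) and glutamate (E) have carboxylic-acid side chains and are the acidic amino acids.
None of the 24 residues belong to this group.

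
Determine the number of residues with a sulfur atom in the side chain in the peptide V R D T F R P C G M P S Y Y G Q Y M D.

Only Cys (C) and Met (M) have a sulfur atom in the side chain.
Matching residues: C8, M10, M18.

3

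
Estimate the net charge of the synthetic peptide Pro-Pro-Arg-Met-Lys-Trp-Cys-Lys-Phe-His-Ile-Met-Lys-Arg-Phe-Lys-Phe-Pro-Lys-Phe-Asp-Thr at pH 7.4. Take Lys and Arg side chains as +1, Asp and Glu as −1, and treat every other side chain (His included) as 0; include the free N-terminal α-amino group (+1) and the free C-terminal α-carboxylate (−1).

Positive (K, R): Arg3, Lys5, Lys8, Lys13, Arg14, Lys16, Lys19 → +7.
Negative (D, E): Asp21 → −1.
The N-terminus (+1) and C-terminus (−1) cancel.
Net charge = (+7) + (−1) = +6.

+6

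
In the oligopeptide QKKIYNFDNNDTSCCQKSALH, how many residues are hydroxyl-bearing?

S, T, and Y are the three residues with a side-chain hydroxyl.
Matching residues: Y5, T12, S13, S18.

4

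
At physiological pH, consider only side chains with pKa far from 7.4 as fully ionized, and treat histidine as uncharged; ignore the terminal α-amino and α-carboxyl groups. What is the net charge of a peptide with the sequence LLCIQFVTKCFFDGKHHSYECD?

At pH ~7.4 the Lys and Arg side chains are protonated (+1), the Asp and Glu side chains are deprotonated (−1), and with His taken as neutral all other side chains carry no charge.
Positive (K, R): K9, K15 → +2.
Negative (D, E): D13, E20, D22 → −3.
Net charge = (+2) + (−3) = −1.

-1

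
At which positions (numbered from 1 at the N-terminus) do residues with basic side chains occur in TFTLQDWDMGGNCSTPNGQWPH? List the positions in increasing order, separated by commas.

22

Lysine (K), arginine (R), and histidine (H) have basic, nitrogen-containing side chains.
Matching residues: H22.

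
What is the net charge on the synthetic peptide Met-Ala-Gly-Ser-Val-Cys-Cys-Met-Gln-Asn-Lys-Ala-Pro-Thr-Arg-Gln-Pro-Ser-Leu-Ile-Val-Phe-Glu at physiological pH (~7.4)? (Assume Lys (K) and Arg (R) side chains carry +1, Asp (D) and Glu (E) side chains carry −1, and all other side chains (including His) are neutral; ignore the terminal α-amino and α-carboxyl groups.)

Positive (K, R): Lys11, Arg15 → +2.
Negative (D, E): Glu23 → −1.
Net charge = (+2) + (−1) = +1.

+1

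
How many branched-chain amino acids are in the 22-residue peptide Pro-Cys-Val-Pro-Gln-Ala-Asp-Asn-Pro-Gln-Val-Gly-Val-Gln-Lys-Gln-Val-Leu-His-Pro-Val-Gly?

The BCAAs are Val, Leu, and Ile — aliphatic side chains with a branch point.
Matching residues: Val3, Val11, Val13, Val17, Leu18, Val21.

6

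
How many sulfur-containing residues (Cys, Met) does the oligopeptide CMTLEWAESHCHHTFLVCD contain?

Matching residues: C1, M2, C11, C18.

4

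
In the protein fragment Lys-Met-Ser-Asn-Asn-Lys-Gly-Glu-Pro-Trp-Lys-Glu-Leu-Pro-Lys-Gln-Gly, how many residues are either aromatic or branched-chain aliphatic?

2

Aromatic: F, W, Y. Branched-chain aliphatic: I, L, V.
Aromatic residues here: Trp10 (1).
Branched-chain aliphatic residues here: Leu13 (1).
The two groups share no amino acid, so total = 1 + 1 = 2.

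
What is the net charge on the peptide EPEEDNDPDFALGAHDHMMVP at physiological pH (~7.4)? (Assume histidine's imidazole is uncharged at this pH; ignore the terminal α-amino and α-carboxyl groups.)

At pH ~7.4 the Lys and Arg side chains are protonated (+1), the Asp and Glu side chains are deprotonated (−1), and with His taken as neutral all other side chains carry no charge.
Positive (K, R): none → +0.
Negative (D, E): E1, E3, E4, D5, D7, D9, D16 → −7.
Net charge = (+0) + (−7) = −7.

-7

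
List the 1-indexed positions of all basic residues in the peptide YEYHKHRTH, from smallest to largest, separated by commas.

4, 5, 6, 7, 9

The basic amino acids are Lys (K), Arg (R), and His (H).
Matching residues: H4, K5, H6, R7, H9.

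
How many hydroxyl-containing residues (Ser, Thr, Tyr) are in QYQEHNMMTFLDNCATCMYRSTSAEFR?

Matching residues: Y2, T9, T16, Y19, S21, T22, S23.

7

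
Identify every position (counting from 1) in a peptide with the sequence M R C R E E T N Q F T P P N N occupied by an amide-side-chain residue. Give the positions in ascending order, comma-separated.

Only N (asparagine) and Q (glutamine) carry a side-chain carboxamide.
Matching residues: N8, Q9, N14, N15.

8, 9, 14, 15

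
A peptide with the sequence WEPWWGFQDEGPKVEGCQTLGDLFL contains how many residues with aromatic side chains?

5

Phenylalanine (F), tryptophan (W), and tyrosine (Y) have aromatic ring side chains.
Matching residues: W1, W4, W5, F7, F24.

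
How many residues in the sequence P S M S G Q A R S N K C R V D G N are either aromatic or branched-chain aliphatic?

Aromatic: F, W, Y. Branched-chain aliphatic: I, L, V.
Aromatic residues here: none (0).
Branched-chain aliphatic residues here: V14 (1).
The two groups share no amino acid, so total = 0 + 1 = 1.

1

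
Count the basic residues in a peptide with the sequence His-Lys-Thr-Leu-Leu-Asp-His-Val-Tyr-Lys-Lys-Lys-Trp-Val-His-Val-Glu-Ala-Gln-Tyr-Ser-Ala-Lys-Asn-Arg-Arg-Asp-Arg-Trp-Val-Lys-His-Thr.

K, R, and H are the three residues with basic side chains (ε-amine, guanidinium, and imidazole respectively).
Matching residues: His1, Lys2, His7, Lys10, Lys11, Lys12, His15, Lys23, Arg25, Arg26, Arg28, Lys31, His32.

13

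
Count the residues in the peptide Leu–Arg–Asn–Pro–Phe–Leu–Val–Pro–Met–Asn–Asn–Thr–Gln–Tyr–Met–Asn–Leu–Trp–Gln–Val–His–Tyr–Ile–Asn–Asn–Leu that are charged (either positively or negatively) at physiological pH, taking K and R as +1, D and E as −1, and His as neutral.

Charged side chains at pH ~7.4: K, R (positive); D, E (negative).
Matching residues: Arg2.

1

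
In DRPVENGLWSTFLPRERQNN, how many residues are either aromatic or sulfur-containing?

Aromatic: F, W, Y. Sulfur-containing: C, M.
Aromatic residues here: W9, F12 (2).
Sulfur-containing residues here: none (0).
The two groups share no amino acid, so total = 2 + 0 = 2.

2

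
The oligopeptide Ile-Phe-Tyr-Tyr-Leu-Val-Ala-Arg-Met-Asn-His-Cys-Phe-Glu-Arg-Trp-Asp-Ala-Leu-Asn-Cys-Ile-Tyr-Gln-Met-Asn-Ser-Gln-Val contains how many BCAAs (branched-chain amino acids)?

Valine (V), leucine (L), and isoleucine (I) are the branched-chain amino acids.
Matching residues: Ile1, Leu5, Val6, Leu19, Ile22, Val29.

6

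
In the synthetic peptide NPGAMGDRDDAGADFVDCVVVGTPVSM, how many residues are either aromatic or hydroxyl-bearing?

3

Aromatic: F, W, Y. Hydroxyl-bearing: S, T, Y.
Aromatic residues here: F15 (1).
Hydroxyl-bearing residues here: T23, S26 (2).
(Y belongs to both groups, but none appear in this sequence.) Total = 1 + 2 = 3.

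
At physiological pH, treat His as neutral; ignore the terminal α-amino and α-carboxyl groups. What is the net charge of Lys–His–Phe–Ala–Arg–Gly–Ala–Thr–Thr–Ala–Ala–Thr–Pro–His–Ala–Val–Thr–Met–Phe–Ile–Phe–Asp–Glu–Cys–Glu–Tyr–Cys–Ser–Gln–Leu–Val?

-1

Near pH 7.4, K and R contribute +1 each, D and E contribute −1 each, and every other side chain (His included, as stated) is uncharged.
Positive (K, R): Lys1, Arg5 → +2.
Negative (D, E): Asp22, Glu23, Glu25 → −3.
Net charge = (+2) + (−3) = −1.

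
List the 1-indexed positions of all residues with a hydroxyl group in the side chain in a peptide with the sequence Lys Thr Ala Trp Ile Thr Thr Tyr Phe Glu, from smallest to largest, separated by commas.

2, 6, 7, 8

The –OH-bearing residues are Ser, Thr (aliphatic alcohols), and Tyr (phenol).
Matching residues: Thr2, Thr6, Thr7, Tyr8.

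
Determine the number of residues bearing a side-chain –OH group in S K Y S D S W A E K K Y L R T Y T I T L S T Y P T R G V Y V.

S, T, and Y are the three residues with a side-chain hydroxyl.
Matching residues: S1, Y3, S4, S6, Y12, T15, Y16, T17, T19, S21, T22, Y23, T25, Y29.

14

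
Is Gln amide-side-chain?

Yes

Asparagine (N) and glutamine (Q) have uncharged amide side chains.
Glutamine is in this group.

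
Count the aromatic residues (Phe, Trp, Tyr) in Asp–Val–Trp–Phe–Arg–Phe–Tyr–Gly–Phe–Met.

5

Matching residues: Trp3, Phe4, Phe6, Tyr7, Phe9.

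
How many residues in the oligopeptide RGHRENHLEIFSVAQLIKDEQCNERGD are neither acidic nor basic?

Acidic: D, E. Basic: K, R, H. All other residues are neither.
Matching residues: G2, N6, L8, I10, F11, S12, V13, A14, Q15, L16, I17, Q21, C22, N23, G26.

15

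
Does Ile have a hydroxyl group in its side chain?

Serine (S), threonine (T), and tyrosine (Y) each carry a hydroxyl group on the side chain.
Isoleucine is not in this group.

No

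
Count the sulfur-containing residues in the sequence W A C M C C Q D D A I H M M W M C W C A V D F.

The sulfur-bearing residues are cysteine (–SH) and methionine (–S–CH₃).
Matching residues: C3, M4, C5, C6, M13, M14, M16, C17, C19.

9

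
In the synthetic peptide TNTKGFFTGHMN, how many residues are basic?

Lysine (K), arginine (R), and histidine (H) have basic, nitrogen-containing side chains.
Matching residues: K4, H10.

2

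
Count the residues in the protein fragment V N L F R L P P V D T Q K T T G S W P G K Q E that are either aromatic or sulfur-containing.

Aromatic: F, W, Y. Sulfur-containing: C, M.
Aromatic residues here: F4, W18 (2).
Sulfur-containing residues here: none (0).
The two groups share no amino acid, so total = 2 + 0 = 2.

2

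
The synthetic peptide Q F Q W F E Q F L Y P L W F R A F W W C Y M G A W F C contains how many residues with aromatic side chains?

The aromatic amino acids are Phe (F, benzyl), Trp (W, indole), and Tyr (Y, phenol).
Matching residues: F2, W4, F5, F8, Y10, W13, F14, F17, W18, W19, Y21, W25, F26.

13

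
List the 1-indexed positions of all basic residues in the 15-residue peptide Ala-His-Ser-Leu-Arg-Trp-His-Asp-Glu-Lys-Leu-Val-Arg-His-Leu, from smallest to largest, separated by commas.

2, 5, 7, 10, 13, 14

The basic amino acids are Lys (K), Arg (R), and His (H).
Matching residues: His2, Arg5, His7, Lys10, Arg13, His14.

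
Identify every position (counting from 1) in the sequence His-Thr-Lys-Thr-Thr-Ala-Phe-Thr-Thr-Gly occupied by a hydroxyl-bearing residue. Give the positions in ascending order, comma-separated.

2, 4, 5, 8, 9

Serine (S), threonine (T), and tyrosine (Y) each carry a hydroxyl group on the side chain.
Matching residues: Thr2, Thr4, Thr5, Thr8, Thr9.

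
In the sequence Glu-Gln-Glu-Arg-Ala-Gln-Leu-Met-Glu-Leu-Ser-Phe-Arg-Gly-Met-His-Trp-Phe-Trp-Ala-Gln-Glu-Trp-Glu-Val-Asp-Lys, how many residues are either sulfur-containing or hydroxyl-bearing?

3

Sulfur-containing: C, M. Hydroxyl-bearing: S, T, Y.
Sulfur-containing residues here: Met8, Met15 (2).
Hydroxyl-bearing residues here: Ser11 (1).
The two groups share no amino acid, so total = 2 + 1 = 3.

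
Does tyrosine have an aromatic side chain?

F, W, and Y each carry an aromatic ring on the side chain.
Tyrosine is in this group.

Yes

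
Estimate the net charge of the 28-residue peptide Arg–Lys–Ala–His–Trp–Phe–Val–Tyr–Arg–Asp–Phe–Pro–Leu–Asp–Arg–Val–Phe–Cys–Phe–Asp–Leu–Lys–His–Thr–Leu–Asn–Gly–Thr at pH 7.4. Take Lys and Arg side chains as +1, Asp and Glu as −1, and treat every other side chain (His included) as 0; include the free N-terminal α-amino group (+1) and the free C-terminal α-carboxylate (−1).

+2

Positive (K, R): Arg1, Lys2, Arg9, Arg15, Lys22 → +5.
Negative (D, E): Asp10, Asp14, Asp20 → −3.
The N-terminus (+1) and C-terminus (−1) cancel.
Net charge = (+5) + (−3) = +2.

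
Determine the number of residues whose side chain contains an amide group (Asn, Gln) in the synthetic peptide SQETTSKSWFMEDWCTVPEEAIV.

1

Matching residues: Q2.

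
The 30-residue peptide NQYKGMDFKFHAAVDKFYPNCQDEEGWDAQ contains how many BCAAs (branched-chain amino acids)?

1

V, L, and I make up the branched-chain aliphatic group.
Matching residues: V14.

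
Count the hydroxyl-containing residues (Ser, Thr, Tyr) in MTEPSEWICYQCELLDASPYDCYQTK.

Matching residues: T2, S5, Y10, S18, Y20, Y23, T25.

7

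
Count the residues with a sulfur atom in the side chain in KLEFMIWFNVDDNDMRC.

The sulfur-bearing residues are cysteine (–SH) and methionine (–S–CH₃).
Matching residues: M5, M15, C17.

3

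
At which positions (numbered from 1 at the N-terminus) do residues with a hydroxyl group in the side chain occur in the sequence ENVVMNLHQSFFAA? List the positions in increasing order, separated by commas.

10

Serine (S), threonine (T), and tyrosine (Y) each carry a hydroxyl group on the side chain.
Matching residues: S10.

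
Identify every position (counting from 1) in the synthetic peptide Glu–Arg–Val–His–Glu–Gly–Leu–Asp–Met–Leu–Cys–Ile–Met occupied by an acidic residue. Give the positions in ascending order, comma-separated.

1, 5, 8

Only D (aspartate) and E (glutamate) carry a side-chain carboxylic acid.
Matching residues: Glu1, Glu5, Asp8.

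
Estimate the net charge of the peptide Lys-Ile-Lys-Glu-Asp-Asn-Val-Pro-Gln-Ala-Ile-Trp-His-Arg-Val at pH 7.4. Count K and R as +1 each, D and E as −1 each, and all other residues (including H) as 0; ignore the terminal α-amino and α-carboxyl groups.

Positive (K, R): Lys1, Lys3, Arg14 → +3.
Negative (D, E): Glu4, Asp5 → −2.
Net charge = (+3) + (−2) = +1.

+1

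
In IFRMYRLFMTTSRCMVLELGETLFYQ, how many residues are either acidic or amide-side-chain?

Acidic: D, E. Amide-side-chain: N, Q.
Acidic residues here: E18, E21 (2).
Amide-side-chain residues here: Q26 (1).
The two groups share no amino acid, so total = 2 + 1 = 3.

3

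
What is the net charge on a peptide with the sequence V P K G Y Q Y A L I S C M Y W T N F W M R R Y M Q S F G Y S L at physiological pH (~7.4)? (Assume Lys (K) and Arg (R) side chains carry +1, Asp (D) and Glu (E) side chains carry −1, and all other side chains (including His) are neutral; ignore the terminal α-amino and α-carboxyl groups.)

+3

Positive (K, R): K3, R21, R22 → +3.
Negative (D, E): none → −0.
Net charge = (+3) + (−0) = +3.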